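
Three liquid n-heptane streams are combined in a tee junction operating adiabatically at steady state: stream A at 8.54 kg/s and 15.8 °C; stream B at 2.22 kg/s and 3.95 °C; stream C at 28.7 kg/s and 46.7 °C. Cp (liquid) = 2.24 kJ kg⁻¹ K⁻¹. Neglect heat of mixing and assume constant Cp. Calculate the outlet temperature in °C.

Energy balance with Q = 0: Σ ṁᵢCp,ᵢ(T_out − Tᵢ) = 0
T_out = Σ ṁᵢCp,ᵢTᵢ / Σ ṁᵢCp,ᵢ
      = 3324.1 / 88.39 = 37.607 °C

T_out = 37.6 °C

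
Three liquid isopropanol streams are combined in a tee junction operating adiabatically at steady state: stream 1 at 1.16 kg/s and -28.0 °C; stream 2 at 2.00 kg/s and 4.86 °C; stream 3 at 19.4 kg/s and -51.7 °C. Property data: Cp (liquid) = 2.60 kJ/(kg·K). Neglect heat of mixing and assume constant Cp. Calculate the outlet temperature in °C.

T_out = -45.5 °C

Adiabatic, steady state ⇒ Σ ṁᵢCp,ᵢ(T_out − Tᵢ) = 0
T_out = Σ ṁᵢCp,ᵢTᵢ / Σ ṁᵢCp,ᵢ
      = -2666.9 / 58.656 = -45.467 °C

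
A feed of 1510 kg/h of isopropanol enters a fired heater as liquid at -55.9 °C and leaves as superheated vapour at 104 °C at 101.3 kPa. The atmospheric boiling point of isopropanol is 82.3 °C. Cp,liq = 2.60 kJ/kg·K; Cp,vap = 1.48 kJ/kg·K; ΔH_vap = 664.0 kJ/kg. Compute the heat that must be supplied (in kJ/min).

liquid -55.9→82.3 °C: 359.32 kJ/kg
vaporisation at 82.3 °C: 664 kJ/kg
vapour 82.3→104 °C: 32.116 kJ/kg
Δh = 359.32 + 664 + 32.116 = 1055.4 kJ/kg
Q = ṁ·Δh = 1510 kg/h × 1055.4 kJ/kg = 1.5937e+06 kJ/h
|Q| = 442.7 kW = 26562 kJ/min

Q = 26600 kJ/min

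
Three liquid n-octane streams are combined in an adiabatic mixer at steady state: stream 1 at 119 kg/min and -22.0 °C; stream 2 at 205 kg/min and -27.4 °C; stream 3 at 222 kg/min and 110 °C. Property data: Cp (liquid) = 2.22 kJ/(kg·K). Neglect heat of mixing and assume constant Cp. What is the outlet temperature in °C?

T_out = 29.6 °C

Adiabatic, steady state ⇒ Σ ṁᵢCp,ᵢ(T_out − Tᵢ) = 0
T_out = Σ ṁᵢCp,ᵢTᵢ / Σ ṁᵢCp,ᵢ
      = 35931 / 1212.1 = 29.643 °C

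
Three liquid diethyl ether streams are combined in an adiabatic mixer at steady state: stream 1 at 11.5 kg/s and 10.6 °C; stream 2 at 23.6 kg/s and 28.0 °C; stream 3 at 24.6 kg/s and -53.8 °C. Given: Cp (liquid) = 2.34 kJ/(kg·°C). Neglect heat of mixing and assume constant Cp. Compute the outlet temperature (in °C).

T_out = -9.06 °C

Energy balance with Q = 0: Σ ṁᵢCp,ᵢ(T_out − Tᵢ) = 0
T_out = Σ ṁᵢCp,ᵢTᵢ / Σ ṁᵢCp,ᵢ
      = -1265.4 / 139.7 = -9.0583 °C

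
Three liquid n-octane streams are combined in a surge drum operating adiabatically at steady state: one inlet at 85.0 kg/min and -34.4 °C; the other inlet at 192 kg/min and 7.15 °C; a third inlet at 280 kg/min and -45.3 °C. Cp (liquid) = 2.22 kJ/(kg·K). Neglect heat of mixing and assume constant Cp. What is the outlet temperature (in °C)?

Energy balance with Q = 0: Σ ṁᵢCp,ᵢ(T_out − Tᵢ) = 0
Σ ṁᵢCp,ᵢTᵢ = 85.0×2.22×-34.4 + 192×2.22×7.15 + 280×2.22×-45.3 = -31602
Σ ṁᵢCp,ᵢ = 85.0×2.22 + 192×2.22 + 280×2.22 = 1236.5
T_out = -31602 / 1236.5 = -25.557 °C

T_out = -25.6 °C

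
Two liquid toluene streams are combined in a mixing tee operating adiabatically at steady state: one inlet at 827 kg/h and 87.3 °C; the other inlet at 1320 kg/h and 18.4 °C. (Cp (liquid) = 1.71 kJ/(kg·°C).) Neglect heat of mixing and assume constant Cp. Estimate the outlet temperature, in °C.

Energy balance with Q = 0: Σ ṁᵢCp,ᵢ(T_out − Tᵢ) = 0
Σ ṁᵢCp,ᵢTᵢ = 827×1.71×87.3 + 1320×1.71×18.4 = 164990
Σ ṁᵢCp,ᵢ = 827×1.71 + 1320×1.71 = 3671.4
T_out = 164990 / 3671.4 = 44.939 °C

T_out = 44.9 °C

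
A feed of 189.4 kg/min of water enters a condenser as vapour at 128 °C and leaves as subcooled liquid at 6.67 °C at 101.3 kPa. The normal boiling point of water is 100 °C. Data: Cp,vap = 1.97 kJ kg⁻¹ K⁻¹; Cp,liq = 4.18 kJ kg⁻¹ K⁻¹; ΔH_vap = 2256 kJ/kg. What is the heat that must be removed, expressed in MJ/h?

vapour 128→100 °C: -55.16 kJ/kg
condensation at 100 °C: -2256 kJ/kg
liquid 100→6.67 °C: -390.12 kJ/kg
Δh = -55.16 + -2256 + -390.12 = -2701.3 kJ/kg
Q = ṁ·Δh = 189.4 kg/min × -2701.3 kJ/kg = -511620 kJ/min
|Q| = 8527 kW = 30697 MJ/h

Q_c = 30700 MJ/h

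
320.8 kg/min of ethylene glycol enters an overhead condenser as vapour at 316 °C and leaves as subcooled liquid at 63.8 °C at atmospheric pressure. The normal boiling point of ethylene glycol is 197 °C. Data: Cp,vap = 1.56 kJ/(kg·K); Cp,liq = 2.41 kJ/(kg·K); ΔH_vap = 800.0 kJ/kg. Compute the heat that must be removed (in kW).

Q_c = 6990 kW

vapour 316→197 °C: -185.64 kJ/kg
condensation at 197 °C: -800 kJ/kg
liquid 197→63.8 °C: -321.01 kJ/kg
Δh = -185.64 + -800 + -321.01 = -1306.7 kJ/kg
Q = ṁ·Δh = 320.8 kg/min × -1306.7 kJ/kg = -419170 kJ/min
|Q| = 6986.2 kW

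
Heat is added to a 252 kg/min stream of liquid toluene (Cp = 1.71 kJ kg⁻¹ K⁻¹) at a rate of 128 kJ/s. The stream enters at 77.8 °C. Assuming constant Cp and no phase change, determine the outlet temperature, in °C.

Q = 128 kJ/s = 7680 kJ/min
ΔT = Q/(ṁ·Cp) = 7680/(252×1.71) = 17.822 K
T_out = 77.8 + 17.822 = 95.622 °C

T_out = 95.6 °C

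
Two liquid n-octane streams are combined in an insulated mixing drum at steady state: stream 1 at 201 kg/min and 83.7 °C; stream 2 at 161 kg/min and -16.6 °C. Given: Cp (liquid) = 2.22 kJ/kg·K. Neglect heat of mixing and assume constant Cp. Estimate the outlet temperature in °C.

T_out = 39.1 °C

Adiabatic, steady state ⇒ Σ ṁᵢCp,ᵢ(T_out − Tᵢ) = 0
Σ ṁᵢCp,ᵢTᵢ = 201×2.22×83.7 + 161×2.22×-16.6 = 31415
Σ ṁᵢCp,ᵢ = 201×2.22 + 161×2.22 = 803.64
T_out = 31415 / 803.64 = 39.091 °C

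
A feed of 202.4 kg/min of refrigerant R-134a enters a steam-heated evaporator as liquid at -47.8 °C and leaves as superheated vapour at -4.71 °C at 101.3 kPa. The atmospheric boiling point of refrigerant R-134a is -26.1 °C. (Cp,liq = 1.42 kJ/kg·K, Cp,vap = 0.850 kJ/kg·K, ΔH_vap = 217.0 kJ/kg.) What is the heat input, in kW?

Q = 897 kW

liquid -47.8→-26.1 °C: 30.814 kJ/kg
vaporisation at -26.1 °C: 217 kJ/kg
vapour -26.1→-4.71 °C: 18.181 kJ/kg
Δh = 30.814 + 217 + 18.181 = 266 kJ/kg
Q = ṁ·Δh = 202.4 kg/min × 266 kJ/kg = 53837 kJ/min
|Q| = 897.29 kW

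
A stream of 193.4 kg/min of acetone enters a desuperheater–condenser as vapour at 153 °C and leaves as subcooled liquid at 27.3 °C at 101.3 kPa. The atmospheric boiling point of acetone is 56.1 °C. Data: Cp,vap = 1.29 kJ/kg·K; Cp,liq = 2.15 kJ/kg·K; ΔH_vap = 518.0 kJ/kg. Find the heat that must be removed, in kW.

vapour 153→56.1 °C: -125 kJ/kg
condensation at 56.1 °C: -518 kJ/kg
liquid 56.1→27.3 °C: -61.92 kJ/kg
Δh = -125 + -518 + -61.92 = -704.92 kJ/kg
Q = ṁ·Δh = 193.4 kg/min × -704.92 kJ/kg = -136330 kJ/min
|Q| = 2272.2 kW

Q_c = 2270 kW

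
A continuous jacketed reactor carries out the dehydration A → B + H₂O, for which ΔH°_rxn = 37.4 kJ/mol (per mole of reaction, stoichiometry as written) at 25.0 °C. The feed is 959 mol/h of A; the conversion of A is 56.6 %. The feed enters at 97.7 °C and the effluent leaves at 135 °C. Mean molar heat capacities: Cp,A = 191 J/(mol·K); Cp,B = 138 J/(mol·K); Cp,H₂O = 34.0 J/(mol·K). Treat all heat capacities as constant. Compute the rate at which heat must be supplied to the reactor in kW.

Extent of reaction ξ = 0.566 × 959 = 542.79 mol/h
Reaction term: ξ·ΔH°_rxn = 542.79 × 37.4 = 20300 kJ/h
Sensible, feed 97.7→25 °C: -13316 kJ/h
Outlet flows (mol/h): A 416.21, B 542.79, H₂O 542.79
Sensible, products 25→135 °C: 19014 kJ/h
Q = ΔH = 25998 kJ/h = 7.2217 kW
Heat supplied = 7.2217 kW

Q_in = 7.22 kW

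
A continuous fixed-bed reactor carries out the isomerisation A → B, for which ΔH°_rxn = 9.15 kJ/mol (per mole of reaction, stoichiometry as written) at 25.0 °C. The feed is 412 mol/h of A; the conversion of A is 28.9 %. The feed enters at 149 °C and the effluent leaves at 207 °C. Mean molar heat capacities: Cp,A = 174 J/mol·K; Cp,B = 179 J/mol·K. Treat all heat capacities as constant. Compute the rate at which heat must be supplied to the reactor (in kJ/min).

Extent of reaction ξ = 0.289 × 412 = 119.07 mol/h
Reaction term: ξ·ΔH°_rxn = 119.07 × 9.15 = 1089.5 kJ/h
Sensible, feed 149→25 °C: -8889.3 kJ/h
Outlet flows (mol/h): A 292.93, B 119.07
Sensible, products 25→207 °C: 13156 kJ/h
Q = ΔH = 5355.7 kJ/h = 1.4877 kW
Heat supplied = 89.262 kJ/min

Q_in = 89.3 kJ/min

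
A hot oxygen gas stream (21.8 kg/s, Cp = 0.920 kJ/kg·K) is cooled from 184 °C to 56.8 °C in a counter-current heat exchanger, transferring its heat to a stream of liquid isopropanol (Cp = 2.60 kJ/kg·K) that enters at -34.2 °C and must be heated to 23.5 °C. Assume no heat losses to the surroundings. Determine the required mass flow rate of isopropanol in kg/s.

ṁ_c = 17.0 kg/s

Heat released by hot stream: Q = 21.8 × 0.920 × (184 − 56.8) = 2551.1 kJ/s
Energy balance on cold side (adiabatic exchanger): Q = ṁ_c·Cp_c·(T_c,out − T_c,in)
ṁ_c = 2551.1 / [2.60 × (23.5 − -34.2)] = 17.005 kg/s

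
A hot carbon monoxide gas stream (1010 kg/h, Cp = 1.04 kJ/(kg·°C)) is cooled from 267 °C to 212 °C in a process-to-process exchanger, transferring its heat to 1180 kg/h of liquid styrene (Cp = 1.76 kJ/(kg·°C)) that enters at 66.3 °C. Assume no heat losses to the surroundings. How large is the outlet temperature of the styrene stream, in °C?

T_c,out = 94.1 °C

Heat released by hot stream: Q = 1010 × 1.04 × (267 − 212) = 57772 kJ/h
Energy balance on cold side (adiabatic exchanger): Q = ṁ_c·Cp_c·(T_c,out − T_c,in)
T_c,out = 66.3 + 57772/(1180 × 1.76) = 94.118 °C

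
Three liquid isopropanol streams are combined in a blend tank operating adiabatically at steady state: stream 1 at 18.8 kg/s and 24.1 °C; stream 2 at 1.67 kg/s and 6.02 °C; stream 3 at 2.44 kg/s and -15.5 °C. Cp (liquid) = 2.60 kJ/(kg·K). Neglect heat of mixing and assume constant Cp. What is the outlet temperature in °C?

No heat crosses the boundary, so H_out = H_in.
T_out = Σ ṁᵢCp,ᵢTᵢ / Σ ṁᵢCp,ᵢ
      = 1105.8 / 59.566 = 18.565 °C

T_out = 18.6 °C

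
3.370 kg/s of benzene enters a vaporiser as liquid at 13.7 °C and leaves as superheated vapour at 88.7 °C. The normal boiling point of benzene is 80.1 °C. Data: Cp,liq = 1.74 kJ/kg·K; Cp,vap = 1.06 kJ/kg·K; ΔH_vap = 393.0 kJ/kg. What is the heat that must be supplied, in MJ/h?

Q = 6280 MJ/h

liquid 13.7→80.1 °C: 115.54 kJ/kg
vaporisation at 80.1 °C: 393 kJ/kg
vapour 80.1→88.7 °C: 9.116 kJ/kg
Δh = 115.54 + 393 + 9.116 = 517.65 kJ/kg
Q = ṁ·Δh = 3.370 kg/s × 517.65 kJ/kg = 1744.5 kJ/s
|Q| = 1744.5 kW = 6280.2 MJ/h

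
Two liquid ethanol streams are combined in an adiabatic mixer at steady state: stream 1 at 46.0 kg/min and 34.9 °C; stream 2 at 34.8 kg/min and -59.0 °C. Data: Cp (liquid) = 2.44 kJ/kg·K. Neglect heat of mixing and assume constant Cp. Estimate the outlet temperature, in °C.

T_out = -5.54 °C

No heat crosses the boundary, so H_out = H_in.
Σ ṁᵢCp,ᵢTᵢ = 46.0×2.44×34.9 + 34.8×2.44×-59.0 = -1092.6
Σ ṁᵢCp,ᵢ = 46.0×2.44 + 34.8×2.44 = 197.15
T_out = -1092.6 / 197.15 = -5.5421 °C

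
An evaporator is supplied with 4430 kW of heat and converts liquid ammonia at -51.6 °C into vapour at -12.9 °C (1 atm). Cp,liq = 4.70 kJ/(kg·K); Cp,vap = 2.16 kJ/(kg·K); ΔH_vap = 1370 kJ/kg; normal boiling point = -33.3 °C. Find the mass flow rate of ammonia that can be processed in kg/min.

ṁ = 177 kg/min

Δh = 4.70×(-33.3−-51.6) + 1370 + 2.16×(-12.9−-33.3) = 1500.1 kJ/kg
Q = 4430 kW = 4430 kJ/s = 265800 kJ/min
ṁ = Q/Δh = 265800 / 1500.1 = 177.19 kg/min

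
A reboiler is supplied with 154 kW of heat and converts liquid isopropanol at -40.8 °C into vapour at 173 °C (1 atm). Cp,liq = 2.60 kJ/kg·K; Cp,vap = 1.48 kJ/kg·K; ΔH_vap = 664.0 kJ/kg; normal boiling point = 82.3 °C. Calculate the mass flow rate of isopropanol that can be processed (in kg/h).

Δh = 2.60×(82.3−-40.8) + 664.0 + 1.48×(173−82.3) = 1118.3 kJ/kg
Q = 154 kW = 154 kJ/s = 554400 kJ/h
ṁ = Q/Δh = 554400 / 1118.3 = 495.75 kg/h

ṁ = 496 kg/h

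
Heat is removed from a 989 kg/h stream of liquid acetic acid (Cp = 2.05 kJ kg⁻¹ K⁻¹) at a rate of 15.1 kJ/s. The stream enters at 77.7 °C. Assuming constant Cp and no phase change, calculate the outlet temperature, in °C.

Q = 15.1 kJ/s = 54360 kJ/h
ΔT = Q/(ṁ·Cp) = 54360/(989×2.05) = 26.812 K
T_out = 77.7 − 26.812 = 50.888 °C

T_out = 50.9 °C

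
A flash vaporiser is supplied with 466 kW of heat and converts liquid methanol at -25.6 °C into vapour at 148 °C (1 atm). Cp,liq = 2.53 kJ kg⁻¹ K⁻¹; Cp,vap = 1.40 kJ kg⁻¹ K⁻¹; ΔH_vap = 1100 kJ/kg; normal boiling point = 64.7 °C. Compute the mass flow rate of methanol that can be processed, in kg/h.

ṁ = 1160 kg/h

Δh = 2.53×(64.7−-25.6) + 1100 + 1.40×(148−64.7) = 1445.1 kJ/kg
Q = 466 kW = 466 kJ/s = 1.6776e+06 kJ/h
ṁ = Q/Δh = 1.6776e+06 / 1445.1 = 1160.9 kg/h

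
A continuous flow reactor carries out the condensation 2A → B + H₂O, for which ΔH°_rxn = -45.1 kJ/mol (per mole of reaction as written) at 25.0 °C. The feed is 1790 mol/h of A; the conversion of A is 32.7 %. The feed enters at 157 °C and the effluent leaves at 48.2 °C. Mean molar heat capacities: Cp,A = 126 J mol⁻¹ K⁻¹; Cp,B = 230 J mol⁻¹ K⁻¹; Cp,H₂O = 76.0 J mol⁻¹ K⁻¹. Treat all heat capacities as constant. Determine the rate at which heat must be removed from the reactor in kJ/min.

Q_out = 623 kJ/min

Extent of reaction ξ = 0.327 × 1790 / 2 = 292.67 mol/h
Reaction term: ξ·ΔH°_rxn = 292.67 × -45.1 = -13199 kJ/h
Sensible, feed 157→25 °C: -29771 kJ/h
Outlet flows (mol/h): A 1204.7, B 292.67, H₂O 292.67
Sensible, products 25→48.2 °C: 5599.2 kJ/h
Q = ΔH = -37371 kJ/h = -10.381 kW
Heat removed = 622.85 kJ/min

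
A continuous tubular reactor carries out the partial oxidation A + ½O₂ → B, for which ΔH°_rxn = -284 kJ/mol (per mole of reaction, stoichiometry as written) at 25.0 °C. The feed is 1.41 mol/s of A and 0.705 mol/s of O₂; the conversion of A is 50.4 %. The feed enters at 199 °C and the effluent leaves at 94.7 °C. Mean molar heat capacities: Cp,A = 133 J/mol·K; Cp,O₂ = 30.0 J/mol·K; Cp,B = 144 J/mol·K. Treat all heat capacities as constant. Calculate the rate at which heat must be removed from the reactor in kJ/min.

Q_out = 13400 kJ/min

Extent of reaction ξ = 0.504 × 1.41 = 0.71064 mol/s
Reaction term: ξ·ΔH°_rxn = 0.71064 × -284 = -201.82 kJ/s
Sensible, feed 199→25 °C: -36.31 kJ/s
Outlet flows (mol/s): A 0.69936, O₂ 0.34968, B 0.71064
Sensible, products 25→94.7 °C: 14.347 kJ/s
Q = ΔH = -223.79 kJ/s = -223.79 kW
Heat removed = 13427 kJ/min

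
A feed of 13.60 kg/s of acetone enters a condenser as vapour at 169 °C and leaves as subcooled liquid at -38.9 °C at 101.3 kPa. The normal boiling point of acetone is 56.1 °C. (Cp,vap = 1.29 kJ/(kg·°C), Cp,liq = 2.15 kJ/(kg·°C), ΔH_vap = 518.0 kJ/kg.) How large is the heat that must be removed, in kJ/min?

Q_c = 708000 kJ/min

vapour 169→56.1 °C: -145.64 kJ/kg
condensation at 56.1 °C: -518 kJ/kg
liquid 56.1→-38.9 °C: -204.25 kJ/kg
Δh = -145.64 + -518 + -204.25 = -867.89 kJ/kg
Q = ṁ·Δh = 13.60 kg/s × -867.89 kJ/kg = -11803 kJ/s
|Q| = 11803 kW = 708200 kJ/min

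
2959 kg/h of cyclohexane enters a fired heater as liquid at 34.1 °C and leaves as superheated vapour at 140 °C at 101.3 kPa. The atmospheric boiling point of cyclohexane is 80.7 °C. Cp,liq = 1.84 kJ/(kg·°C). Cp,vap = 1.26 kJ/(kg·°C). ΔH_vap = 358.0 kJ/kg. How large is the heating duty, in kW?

liquid 34.1→80.7 °C: 85.744 kJ/kg
vaporisation at 80.7 °C: 358 kJ/kg
vapour 80.7→140 °C: 74.718 kJ/kg
Δh = 85.744 + 358 + 74.718 = 518.46 kJ/kg
Q = ṁ·Δh = 2959 kg/h × 518.46 kJ/kg = 1.5341e+06 kJ/h
|Q| = 426.15 kW

Q = 426 kW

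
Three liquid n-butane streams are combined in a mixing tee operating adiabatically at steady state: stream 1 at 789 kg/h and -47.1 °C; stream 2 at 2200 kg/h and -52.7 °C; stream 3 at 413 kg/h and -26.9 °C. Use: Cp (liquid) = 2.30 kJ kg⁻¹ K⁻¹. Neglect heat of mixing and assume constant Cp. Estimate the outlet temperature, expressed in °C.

T_out = -48.3 °C

Energy balance with Q = 0: Σ ṁᵢCp,ᵢ(T_out − Tᵢ) = 0
Σ ṁᵢCp,ᵢTᵢ = 789×2.30×-47.1 + 2200×2.30×-52.7 + 413×2.30×-26.9 = -377690
Σ ṁᵢCp,ᵢ = 789×2.30 + 2200×2.30 + 413×2.30 = 7824.6
T_out = -377690 / 7824.6 = -48.269 °C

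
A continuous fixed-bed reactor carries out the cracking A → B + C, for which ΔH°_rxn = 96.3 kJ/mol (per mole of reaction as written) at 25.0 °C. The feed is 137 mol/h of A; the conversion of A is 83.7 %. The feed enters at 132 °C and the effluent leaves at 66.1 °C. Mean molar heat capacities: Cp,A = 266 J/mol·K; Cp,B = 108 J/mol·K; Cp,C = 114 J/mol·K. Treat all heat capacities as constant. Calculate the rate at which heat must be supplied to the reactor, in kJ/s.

Extent of reaction ξ = 0.837 × 137 = 114.67 mol/h
Reaction term: ξ·ΔH°_rxn = 114.67 × 96.3 = 11043 kJ/h
Sensible, feed 132→25 °C: -3899.3 kJ/h
Outlet flows (mol/h): A 22.331, B 114.67, C 114.67
Sensible, products 25→66.1 °C: 1290.4 kJ/h
Q = ΔH = 8433.7 kJ/h = 2.3427 kW
Heat supplied = 2.3427 kJ/s

Q_in = 2.34 kJ/s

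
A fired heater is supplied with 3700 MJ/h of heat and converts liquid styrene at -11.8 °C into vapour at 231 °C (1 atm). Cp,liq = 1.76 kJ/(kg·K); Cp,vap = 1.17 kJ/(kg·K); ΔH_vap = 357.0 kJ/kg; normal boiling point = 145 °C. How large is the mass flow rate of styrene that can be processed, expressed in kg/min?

Δh = 1.76×(145−-11.8) + 357.0 + 1.17×(231−145) = 733.59 kJ/kg
Q = 3700 MJ/h = 1027.8 kJ/s = 61667 kJ/min
ṁ = Q/Δh = 61667 / 733.59 = 84.062 kg/min

ṁ = 84.1 kg/min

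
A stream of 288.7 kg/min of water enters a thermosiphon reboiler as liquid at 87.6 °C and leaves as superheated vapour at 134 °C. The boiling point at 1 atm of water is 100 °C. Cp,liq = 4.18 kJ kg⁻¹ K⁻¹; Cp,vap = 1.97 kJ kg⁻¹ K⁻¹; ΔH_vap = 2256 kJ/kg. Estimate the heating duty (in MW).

liquid 87.6→100 °C: 51.832 kJ/kg
vaporisation at 100 °C: 2256 kJ/kg
vapour 100→134 °C: 66.98 kJ/kg
Δh = 51.832 + 2256 + 66.98 = 2374.8 kJ/kg
Q = ṁ·Δh = 288.7 kg/min × 2374.8 kJ/kg = 685610 kJ/min
|Q| = 11427 kW = 11.427 MW

Q = 11.4 MW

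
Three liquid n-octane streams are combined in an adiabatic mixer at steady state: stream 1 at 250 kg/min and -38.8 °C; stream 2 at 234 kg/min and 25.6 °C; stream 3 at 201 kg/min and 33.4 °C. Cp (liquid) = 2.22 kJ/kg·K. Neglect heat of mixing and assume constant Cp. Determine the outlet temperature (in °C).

Energy balance with Q = 0: Σ ṁᵢCp,ᵢ(T_out − Tᵢ) = 0
T_out = Σ ṁᵢCp,ᵢTᵢ / Σ ṁᵢCp,ᵢ
      = 6668.4 / 1520.7 = 4.3851 °C

T_out = 4.39 °C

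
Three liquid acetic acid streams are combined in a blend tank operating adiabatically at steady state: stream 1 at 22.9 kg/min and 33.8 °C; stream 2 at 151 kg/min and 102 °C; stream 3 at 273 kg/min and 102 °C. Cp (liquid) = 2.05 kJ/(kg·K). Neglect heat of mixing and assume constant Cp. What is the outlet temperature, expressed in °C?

Energy balance with Q = 0: Σ ṁᵢCp,ᵢ(T_out − Tᵢ) = 0
Σ ṁᵢCp,ᵢTᵢ = 22.9×2.05×33.8 + 151×2.05×102 + 273×2.05×102 = 90245
Σ ṁᵢCp,ᵢ = 22.9×2.05 + 151×2.05 + 273×2.05 = 916.14
T_out = 90245 / 916.14 = 98.505 °C

T_out = 98.5 °C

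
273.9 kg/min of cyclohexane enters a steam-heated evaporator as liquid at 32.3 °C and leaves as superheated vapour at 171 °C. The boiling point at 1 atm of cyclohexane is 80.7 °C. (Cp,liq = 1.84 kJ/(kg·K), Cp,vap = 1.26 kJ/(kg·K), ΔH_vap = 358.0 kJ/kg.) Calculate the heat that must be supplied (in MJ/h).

liquid 32.3→80.7 °C: 89.056 kJ/kg
vaporisation at 80.7 °C: 358 kJ/kg
vapour 80.7→171 °C: 113.78 kJ/kg
Δh = 89.056 + 358 + 113.78 = 560.83 kJ/kg
Q = ṁ·Δh = 273.9 kg/min × 560.83 kJ/kg = 153610 kJ/min
|Q| = 2560.2 kW = 9216.7 MJ/h

Q = 9220 MJ/h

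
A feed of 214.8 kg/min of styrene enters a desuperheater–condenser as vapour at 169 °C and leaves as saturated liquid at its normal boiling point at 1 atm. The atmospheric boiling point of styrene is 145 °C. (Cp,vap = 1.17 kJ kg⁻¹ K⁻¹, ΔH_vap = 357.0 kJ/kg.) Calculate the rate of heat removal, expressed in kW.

vapour 169→145 °C: -28.08 kJ/kg
condensation at 145 °C: -357 kJ/kg
Δh = -28.08 + -357 = -385.08 kJ/kg
Q = ṁ·Δh = 214.8 kg/min × -385.08 kJ/kg = -82715 kJ/min
|Q| = 1378.6 kW

Q_c = 1380 kW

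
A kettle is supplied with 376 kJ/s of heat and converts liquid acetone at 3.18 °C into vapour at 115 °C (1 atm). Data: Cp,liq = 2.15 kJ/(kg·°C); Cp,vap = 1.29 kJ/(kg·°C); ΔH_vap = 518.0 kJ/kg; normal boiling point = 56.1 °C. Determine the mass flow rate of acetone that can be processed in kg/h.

ṁ = 1910 kg/h

Δh = 2.15×(56.1−3.18) + 518.0 + 1.29×(115−56.1) = 707.76 kJ/kg
Q = 376 kJ/s = 376 kJ/s = 1.3536e+06 kJ/h
ṁ = Q/Δh = 1.3536e+06 / 707.76 = 1912.5 kg/h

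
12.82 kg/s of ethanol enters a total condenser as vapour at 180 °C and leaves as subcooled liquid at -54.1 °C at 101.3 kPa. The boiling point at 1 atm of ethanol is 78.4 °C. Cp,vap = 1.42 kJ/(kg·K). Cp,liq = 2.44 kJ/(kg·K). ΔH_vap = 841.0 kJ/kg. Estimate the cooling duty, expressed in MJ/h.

Q_c = 60400 MJ/h

vapour 180→78.4 °C: -144.27 kJ/kg
condensation at 78.4 °C: -841 kJ/kg
liquid 78.4→-54.1 °C: -323.3 kJ/kg
Δh = -144.27 + -841 + -323.3 = -1308.6 kJ/kg
Q = ṁ·Δh = 12.82 kg/s × -1308.6 kJ/kg = -16776 kJ/s
|Q| = 16776 kW = 60393 MJ/h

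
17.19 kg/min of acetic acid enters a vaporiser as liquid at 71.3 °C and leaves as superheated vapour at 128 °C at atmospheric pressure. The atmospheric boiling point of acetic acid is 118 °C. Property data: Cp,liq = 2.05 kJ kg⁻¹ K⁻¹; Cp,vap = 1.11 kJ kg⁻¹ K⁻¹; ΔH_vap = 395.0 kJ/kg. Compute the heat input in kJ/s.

liquid 71.3→118 °C: 95.735 kJ/kg
vaporisation at 118 °C: 395 kJ/kg
vapour 118→128 °C: 11.1 kJ/kg
Δh = 95.735 + 395 + 11.1 = 501.83 kJ/kg
Q = ṁ·Δh = 17.19 kg/min × 501.83 kJ/kg = 8626.5 kJ/min
|Q| = 143.78 kW

Q = 144 kJ/s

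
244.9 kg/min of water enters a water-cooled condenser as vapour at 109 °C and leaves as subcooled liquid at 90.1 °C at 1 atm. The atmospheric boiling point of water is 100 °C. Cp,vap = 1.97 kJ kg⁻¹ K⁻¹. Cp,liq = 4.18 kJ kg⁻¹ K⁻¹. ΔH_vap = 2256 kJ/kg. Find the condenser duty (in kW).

Q_c = 9450 kW

vapour 109→100 °C: -17.73 kJ/kg
condensation at 100 °C: -2256 kJ/kg
liquid 100→90.1 °C: -41.382 kJ/kg
Δh = -17.73 + -2256 + -41.382 = -2315.1 kJ/kg
Q = ṁ·Δh = 244.9 kg/min × -2315.1 kJ/kg = -566970 kJ/min
|Q| = 9449.5 kW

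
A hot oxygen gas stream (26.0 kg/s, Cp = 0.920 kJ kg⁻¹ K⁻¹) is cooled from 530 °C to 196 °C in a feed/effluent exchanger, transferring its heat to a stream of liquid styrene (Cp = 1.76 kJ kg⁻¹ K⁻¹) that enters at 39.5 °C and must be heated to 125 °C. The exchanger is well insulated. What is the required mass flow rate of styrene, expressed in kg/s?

Heat released by hot stream: Q = 26.0 × 0.920 × (530 − 196) = 7989.3 kJ/s
Energy balance on cold side (adiabatic exchanger): Q = ṁ_c·Cp_c·(T_c,out − T_c,in)
ṁ_c = 7989.3 / [1.76 × (125 − 39.5)] = 53.092 kg/s

ṁ_c = 53.1 kg/s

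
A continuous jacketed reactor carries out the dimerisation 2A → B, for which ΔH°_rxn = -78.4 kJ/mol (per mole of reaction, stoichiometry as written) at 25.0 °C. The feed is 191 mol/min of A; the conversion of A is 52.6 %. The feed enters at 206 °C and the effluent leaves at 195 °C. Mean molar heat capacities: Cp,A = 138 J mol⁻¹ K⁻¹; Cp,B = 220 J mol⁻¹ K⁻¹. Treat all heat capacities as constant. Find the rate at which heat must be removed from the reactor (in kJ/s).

Extent of reaction ξ = 0.526 × 191 / 2 = 50.233 mol/min
Reaction term: ξ·ΔH°_rxn = 50.233 × -78.4 = -3938.3 kJ/min
Sensible, feed 206→25 °C: -4770.8 kJ/min
Outlet flows (mol/min): A 90.534, B 50.233
Sensible, products 25→195 °C: 4002.6 kJ/min
Q = ΔH = -4706.4 kJ/min = -78.44 kW
Heat removed = 78.44 kJ/s

Q_out = 78.4 kJ/s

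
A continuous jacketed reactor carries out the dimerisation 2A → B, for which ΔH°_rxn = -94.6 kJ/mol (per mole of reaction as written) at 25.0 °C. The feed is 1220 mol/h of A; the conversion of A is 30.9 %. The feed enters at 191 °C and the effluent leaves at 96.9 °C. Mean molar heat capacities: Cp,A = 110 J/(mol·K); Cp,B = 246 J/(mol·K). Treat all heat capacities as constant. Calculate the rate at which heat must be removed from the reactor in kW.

Q_out = 8.36 kW

Extent of reaction ξ = 0.309 × 1220 / 2 = 188.49 mol/h
Reaction term: ξ·ΔH°_rxn = 188.49 × -94.6 = -17831 kJ/h
Sensible, feed 191→25 °C: -22277 kJ/h
Outlet flows (mol/h): A 843.02, B 188.49
Sensible, products 25→96.9 °C: 10001 kJ/h
Q = ΔH = -30107 kJ/h = -8.3631 kW
Heat removed = 8.3631 kW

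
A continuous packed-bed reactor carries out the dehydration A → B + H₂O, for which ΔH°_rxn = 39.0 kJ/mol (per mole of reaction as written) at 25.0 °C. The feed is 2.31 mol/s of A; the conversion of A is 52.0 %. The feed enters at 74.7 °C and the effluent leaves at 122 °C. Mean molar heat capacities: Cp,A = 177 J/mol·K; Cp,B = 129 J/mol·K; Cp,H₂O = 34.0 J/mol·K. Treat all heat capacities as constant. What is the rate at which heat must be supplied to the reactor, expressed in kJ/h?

Extent of reaction ξ = 0.520 × 2.31 = 1.2012 mol/s
Reaction term: ξ·ΔH°_rxn = 1.2012 × 39.0 = 46.847 kJ/s
Sensible, feed 74.7→25 °C: -20.321 kJ/s
Outlet flows (mol/s): A 1.1088, B 1.2012, H₂O 1.2012
Sensible, products 25→122 °C: 38.029 kJ/s
Q = ΔH = 64.555 kJ/s = 64.555 kW
Heat supplied = 232400 kJ/h

Q_in = 232000 kJ/h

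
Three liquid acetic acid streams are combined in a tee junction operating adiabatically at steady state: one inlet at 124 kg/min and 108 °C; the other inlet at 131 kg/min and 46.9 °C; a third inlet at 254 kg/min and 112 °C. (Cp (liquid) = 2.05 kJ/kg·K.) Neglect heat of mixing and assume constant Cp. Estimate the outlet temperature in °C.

T_out = 94.3 °C

Adiabatic, steady state ⇒ Σ ṁᵢCp,ᵢ(T_out − Tᵢ) = 0
Σ ṁᵢCp,ᵢTᵢ = 124×2.05×108 + 131×2.05×46.9 + 254×2.05×112 = 98367
Σ ṁᵢCp,ᵢ = 124×2.05 + 131×2.05 + 254×2.05 = 1043.4
T_out = 98367 / 1043.4 = 94.271 °C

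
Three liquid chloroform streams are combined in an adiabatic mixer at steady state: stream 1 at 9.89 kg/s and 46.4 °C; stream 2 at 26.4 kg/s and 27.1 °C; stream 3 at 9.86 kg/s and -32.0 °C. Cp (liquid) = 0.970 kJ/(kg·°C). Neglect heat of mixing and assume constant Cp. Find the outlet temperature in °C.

Energy balance with Q = 0: Σ ṁᵢCp,ᵢ(T_out − Tᵢ) = 0
Σ ṁᵢCp,ᵢTᵢ = 9.89×0.970×46.4 + 26.4×0.970×27.1 + 9.86×0.970×-32.0 = 833.05
Σ ṁᵢCp,ᵢ = 9.89×0.970 + 26.4×0.970 + 9.86×0.970 = 44.765
T_out = 833.05 / 44.765 = 18.609 °C

T_out = 18.6 °C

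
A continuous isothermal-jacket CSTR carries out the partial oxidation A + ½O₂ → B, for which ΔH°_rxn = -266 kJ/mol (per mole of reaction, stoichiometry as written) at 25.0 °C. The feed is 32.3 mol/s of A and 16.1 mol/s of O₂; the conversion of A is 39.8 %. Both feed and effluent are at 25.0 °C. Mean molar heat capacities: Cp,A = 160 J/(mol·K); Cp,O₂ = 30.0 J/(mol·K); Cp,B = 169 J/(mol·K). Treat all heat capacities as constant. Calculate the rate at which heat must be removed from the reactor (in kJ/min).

Extent of reaction ξ = 0.398 × 32.3 = 12.855 mol/s
Reaction term: ξ·ΔH°_rxn = 12.855 × -266 = -3419.5 kJ/s
Q = ΔH = -3419.5 kJ/s = -3419.5 kW
Heat removed = 205170 kJ/min

Q_out = 205000 kJ/min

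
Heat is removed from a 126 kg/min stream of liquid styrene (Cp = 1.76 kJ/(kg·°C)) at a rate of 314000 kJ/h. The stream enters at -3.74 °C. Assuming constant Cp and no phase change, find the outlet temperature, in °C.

Q = 314000 kJ/h = 5233.3 kJ/min
ΔT = Q/(ṁ·Cp) = 5233.3/(126×1.76) = 23.599 K
T_out = -3.74 − 23.599 = -27.339 °C

T_out = -27.3 °C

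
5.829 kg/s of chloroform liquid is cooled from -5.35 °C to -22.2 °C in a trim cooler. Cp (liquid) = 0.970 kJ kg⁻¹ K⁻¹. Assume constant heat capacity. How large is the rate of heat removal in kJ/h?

Q = ṁ·Cp·ΔT = 5.829 × 0.970 × (-22.2 − -5.35) = -95.272 kJ/s
Cooling duty = 342980 kJ/h

Q_c = 343000 kJ/h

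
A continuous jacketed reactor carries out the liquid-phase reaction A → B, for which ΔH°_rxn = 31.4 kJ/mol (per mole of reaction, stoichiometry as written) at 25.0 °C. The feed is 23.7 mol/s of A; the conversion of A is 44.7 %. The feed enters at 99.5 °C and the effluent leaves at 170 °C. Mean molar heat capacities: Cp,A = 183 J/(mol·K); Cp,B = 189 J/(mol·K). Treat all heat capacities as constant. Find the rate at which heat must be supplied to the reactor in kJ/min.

Extent of reaction ξ = 0.447 × 23.7 = 10.594 mol/s
Reaction term: ξ·ΔH°_rxn = 10.594 × 31.4 = 332.65 kJ/s
Sensible, feed 99.5→25 °C: -323.11 kJ/s
Outlet flows (mol/s): A 13.106, B 10.594
Sensible, products 25→170 °C: 638.1 kJ/s
Q = ΔH = 647.63 kJ/s = 647.63 kW
Heat supplied = 38858 kJ/min

Q_in = 38900 kJ/min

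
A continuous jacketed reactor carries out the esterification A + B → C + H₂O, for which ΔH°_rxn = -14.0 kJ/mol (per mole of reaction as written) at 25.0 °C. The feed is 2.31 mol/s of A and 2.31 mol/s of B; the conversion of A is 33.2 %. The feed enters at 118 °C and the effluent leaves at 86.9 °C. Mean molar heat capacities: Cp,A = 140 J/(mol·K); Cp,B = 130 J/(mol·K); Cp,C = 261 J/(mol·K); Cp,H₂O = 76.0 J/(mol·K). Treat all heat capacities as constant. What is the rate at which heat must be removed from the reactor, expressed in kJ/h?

Extent of reaction ξ = 0.332 × 2.31 = 0.76692 mol/s
Reaction term: ξ·ΔH°_rxn = 0.76692 × -14.0 = -10.737 kJ/s
Sensible, feed 118→25 °C: -58.004 kJ/s
Outlet flows (mol/s): A 1.5431, B 1.5431, C 0.76692, H₂O 0.76692
Sensible, products 25→86.9 °C: 41.788 kJ/s
Q = ΔH = -26.953 kJ/s = -26.953 kW
Heat removed = 97032 kJ/h

Q_out = 97000 kJ/h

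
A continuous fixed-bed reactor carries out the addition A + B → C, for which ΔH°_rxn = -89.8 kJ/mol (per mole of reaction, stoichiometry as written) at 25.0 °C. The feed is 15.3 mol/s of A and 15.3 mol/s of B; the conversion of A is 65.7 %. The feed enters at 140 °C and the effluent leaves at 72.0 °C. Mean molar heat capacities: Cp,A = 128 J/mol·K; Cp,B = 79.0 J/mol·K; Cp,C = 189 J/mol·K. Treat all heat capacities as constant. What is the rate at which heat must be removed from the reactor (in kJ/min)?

Extent of reaction ξ = 0.657 × 15.3 = 10.052 mol/s
Reaction term: ξ·ΔH°_rxn = 10.052 × -89.8 = -902.68 kJ/s
Sensible, feed 140→25 °C: -364.22 kJ/s
Outlet flows (mol/s): A 5.2479, B 5.2479, C 10.052
Sensible, products 25→72.0 °C: 140.35 kJ/s
Q = ΔH = -1126.5 kJ/s = -1126.5 kW
Heat removed = 67593 kJ/min

Q_out = 67600 kJ/min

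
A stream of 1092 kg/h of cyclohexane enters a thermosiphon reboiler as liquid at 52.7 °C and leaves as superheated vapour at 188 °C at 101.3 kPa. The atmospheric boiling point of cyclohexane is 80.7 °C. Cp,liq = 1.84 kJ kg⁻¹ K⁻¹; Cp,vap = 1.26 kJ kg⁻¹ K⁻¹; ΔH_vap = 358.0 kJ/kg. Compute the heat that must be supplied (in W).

Q = 165000 W

liquid 52.7→80.7 °C: 51.52 kJ/kg
vaporisation at 80.7 °C: 358 kJ/kg
vapour 80.7→188 °C: 135.2 kJ/kg
Δh = 51.52 + 358 + 135.2 = 544.72 kJ/kg
Q = ṁ·Δh = 1092 kg/h × 544.72 kJ/kg = 594830 kJ/h
|Q| = 165.23 kW = 165230 W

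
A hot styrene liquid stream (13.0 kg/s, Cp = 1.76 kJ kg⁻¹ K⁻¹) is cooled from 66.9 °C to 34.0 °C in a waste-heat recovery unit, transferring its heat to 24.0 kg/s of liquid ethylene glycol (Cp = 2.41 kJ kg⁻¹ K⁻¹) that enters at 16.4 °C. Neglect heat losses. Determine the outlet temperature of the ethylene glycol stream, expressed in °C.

Heat released by hot stream: Q = 13.0 × 1.76 × (66.9 − 34.0) = 752.75 kJ/s
Energy balance on cold side (adiabatic exchanger): Q = ṁ_c·Cp_c·(T_c,out − T_c,in)
T_c,out = 16.4 + 752.75/(24.0 × 2.41) = 29.414 °C

T_c,out = 29.4 °C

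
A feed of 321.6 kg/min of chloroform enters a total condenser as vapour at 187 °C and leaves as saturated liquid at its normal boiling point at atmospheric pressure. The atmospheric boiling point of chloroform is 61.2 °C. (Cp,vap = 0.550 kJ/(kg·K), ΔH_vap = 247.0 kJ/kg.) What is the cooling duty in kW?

vapour 187→61.2 °C: -69.19 kJ/kg
condensation at 61.2 °C: -247 kJ/kg
Δh = -69.19 + -247 = -316.19 kJ/kg
Q = ṁ·Δh = 321.6 kg/min × -316.19 kJ/kg = -101690 kJ/min
|Q| = 1694.8 kW

Q_c = 1690 kW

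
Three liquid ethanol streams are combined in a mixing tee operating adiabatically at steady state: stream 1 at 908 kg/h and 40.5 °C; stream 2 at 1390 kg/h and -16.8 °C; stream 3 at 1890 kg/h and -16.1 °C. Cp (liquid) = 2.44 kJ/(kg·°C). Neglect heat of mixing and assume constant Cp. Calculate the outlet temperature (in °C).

No heat crosses the boundary, so H_out = H_in.
Σ ṁᵢCp,ᵢTᵢ = 908×2.44×40.5 + 1390×2.44×-16.8 + 1890×2.44×-16.1 = -41497
Σ ṁᵢCp,ᵢ = 908×2.44 + 1390×2.44 + 1890×2.44 = 10219
T_out = -41497 / 10219 = -4.0609 °C

T_out = -4.06 °C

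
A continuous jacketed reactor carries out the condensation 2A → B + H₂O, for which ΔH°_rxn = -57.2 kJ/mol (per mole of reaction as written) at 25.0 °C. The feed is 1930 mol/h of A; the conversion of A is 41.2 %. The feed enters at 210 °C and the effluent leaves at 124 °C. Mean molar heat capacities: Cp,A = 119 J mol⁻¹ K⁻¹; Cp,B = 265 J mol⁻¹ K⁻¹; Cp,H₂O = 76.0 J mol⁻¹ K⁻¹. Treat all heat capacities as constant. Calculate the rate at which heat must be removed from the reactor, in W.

Q_out = 10700 W

Extent of reaction ξ = 0.412 × 1930 / 2 = 397.58 mol/h
Reaction term: ξ·ΔH°_rxn = 397.58 × -57.2 = -22742 kJ/h
Sensible, feed 210→25 °C: -42489 kJ/h
Outlet flows (mol/h): A 1134.8, B 397.58, H₂O 397.58
Sensible, products 25→124 °C: 26791 kJ/h
Q = ΔH = -38439 kJ/h = -10.678 kW
Heat removed = 10678 W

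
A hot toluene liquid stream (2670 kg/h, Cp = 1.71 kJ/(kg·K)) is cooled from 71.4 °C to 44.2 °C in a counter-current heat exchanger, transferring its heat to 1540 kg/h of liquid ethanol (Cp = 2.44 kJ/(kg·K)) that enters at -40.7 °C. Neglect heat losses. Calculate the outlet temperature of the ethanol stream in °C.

Heat released by hot stream: Q = 2670 × 1.71 × (71.4 − 44.2) = 124190 kJ/h
Energy balance on cold side (adiabatic exchanger): Q = ṁ_c·Cp_c·(T_c,out − T_c,in)
T_c,out = -40.7 + 124190/(1540 × 2.44) = -7.6504 °C

T_c,out = -7.65 °C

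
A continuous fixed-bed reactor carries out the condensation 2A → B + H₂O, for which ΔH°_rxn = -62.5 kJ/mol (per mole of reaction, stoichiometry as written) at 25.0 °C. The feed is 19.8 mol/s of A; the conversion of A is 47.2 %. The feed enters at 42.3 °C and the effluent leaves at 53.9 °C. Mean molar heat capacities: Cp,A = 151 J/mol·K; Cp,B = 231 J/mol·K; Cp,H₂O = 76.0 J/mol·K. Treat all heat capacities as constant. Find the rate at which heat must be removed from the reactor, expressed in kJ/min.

Q_out = 15400 kJ/min

Extent of reaction ξ = 0.472 × 19.8 / 2 = 4.6728 mol/s
Reaction term: ξ·ΔH°_rxn = 4.6728 × -62.5 = -292.05 kJ/s
Sensible, feed 42.3→25 °C: -51.724 kJ/s
Outlet flows (mol/s): A 10.454, B 4.6728, H₂O 4.6728
Sensible, products 25→53.9 °C: 87.08 kJ/s
Q = ΔH = -256.69 kJ/s = -256.69 kW
Heat removed = 15402 kJ/min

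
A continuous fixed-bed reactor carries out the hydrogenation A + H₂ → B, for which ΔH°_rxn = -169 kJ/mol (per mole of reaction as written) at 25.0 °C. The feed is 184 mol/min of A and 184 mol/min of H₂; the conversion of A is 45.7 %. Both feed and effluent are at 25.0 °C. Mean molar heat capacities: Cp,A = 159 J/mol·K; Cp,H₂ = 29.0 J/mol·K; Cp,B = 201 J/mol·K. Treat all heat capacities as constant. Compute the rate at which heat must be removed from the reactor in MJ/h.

Extent of reaction ξ = 0.457 × 184 = 84.088 mol/min
Reaction term: ξ·ΔH°_rxn = 84.088 × -169 = -14211 kJ/min
Q = ΔH = -14211 kJ/min = -236.85 kW
Heat removed = 852.65 MJ/h

Q_out = 853 MJ/h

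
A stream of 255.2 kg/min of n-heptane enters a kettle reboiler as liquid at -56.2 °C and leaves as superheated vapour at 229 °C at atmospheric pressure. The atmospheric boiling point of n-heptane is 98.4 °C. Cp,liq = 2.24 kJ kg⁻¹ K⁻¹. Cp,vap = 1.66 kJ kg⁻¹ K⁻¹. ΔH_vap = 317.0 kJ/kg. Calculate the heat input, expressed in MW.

Q = 3.74 MW

liquid -56.2→98.4 °C: 346.3 kJ/kg
vaporisation at 98.4 °C: 317 kJ/kg
vapour 98.4→229 °C: 216.8 kJ/kg
Δh = 346.3 + 317 + 216.8 = 880.1 kJ/kg
Q = ṁ·Δh = 255.2 kg/min × 880.1 kJ/kg = 224600 kJ/min
|Q| = 3743.4 kW = 3.7434 MW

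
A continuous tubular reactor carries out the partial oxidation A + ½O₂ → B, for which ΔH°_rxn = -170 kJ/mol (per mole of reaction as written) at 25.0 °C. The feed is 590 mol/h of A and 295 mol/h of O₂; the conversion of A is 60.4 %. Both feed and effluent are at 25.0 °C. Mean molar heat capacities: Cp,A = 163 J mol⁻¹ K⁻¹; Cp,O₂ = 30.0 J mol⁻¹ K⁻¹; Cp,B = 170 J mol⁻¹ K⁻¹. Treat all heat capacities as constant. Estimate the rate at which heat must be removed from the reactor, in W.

Extent of reaction ξ = 0.604 × 590 = 356.36 mol/h
Reaction term: ξ·ΔH°_rxn = 356.36 × -170 = -60581 kJ/h
Q = ΔH = -60581 kJ/h = -16.828 kW
Heat removed = 16828 W

Q_out = 16800 W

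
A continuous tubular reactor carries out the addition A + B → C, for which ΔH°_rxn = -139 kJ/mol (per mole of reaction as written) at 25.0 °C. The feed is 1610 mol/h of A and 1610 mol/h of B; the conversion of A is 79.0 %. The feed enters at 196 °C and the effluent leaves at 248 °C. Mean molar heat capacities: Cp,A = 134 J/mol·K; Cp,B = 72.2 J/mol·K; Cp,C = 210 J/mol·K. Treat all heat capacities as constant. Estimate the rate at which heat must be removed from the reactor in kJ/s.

Extent of reaction ξ = 0.790 × 1610 = 1271.9 mol/h
Reaction term: ξ·ΔH°_rxn = 1271.9 × -139 = -176790 kJ/h
Sensible, feed 196→25 °C: -56769 kJ/h
Outlet flows (mol/h): A 338.1, B 338.1, C 1271.9
Sensible, products 25→248 °C: 75110 kJ/h
Q = ΔH = -158450 kJ/h = -44.015 kW
Heat removed = 44.015 kJ/s

Q_out = 44.0 kJ/s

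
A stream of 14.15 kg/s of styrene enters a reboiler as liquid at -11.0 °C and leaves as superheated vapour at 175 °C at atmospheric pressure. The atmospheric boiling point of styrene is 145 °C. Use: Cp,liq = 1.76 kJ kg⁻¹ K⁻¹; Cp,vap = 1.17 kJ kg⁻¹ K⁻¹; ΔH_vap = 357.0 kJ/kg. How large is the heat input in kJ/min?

Q = 566000 kJ/min

liquid -11.0→145 °C: 274.56 kJ/kg
vaporisation at 145 °C: 357 kJ/kg
vapour 145→175 °C: 35.1 kJ/kg
Δh = 274.56 + 357 + 35.1 = 666.66 kJ/kg
Q = ṁ·Δh = 14.15 kg/s × 666.66 kJ/kg = 9433.2 kJ/s
|Q| = 9433.2 kW = 565990 kJ/min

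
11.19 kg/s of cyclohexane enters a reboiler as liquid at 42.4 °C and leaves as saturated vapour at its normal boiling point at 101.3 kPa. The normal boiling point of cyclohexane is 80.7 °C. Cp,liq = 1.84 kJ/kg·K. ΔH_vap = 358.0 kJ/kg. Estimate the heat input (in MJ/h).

liquid 42.4→80.7 °C: 70.472 kJ/kg
vaporisation at 80.7 °C: 358 kJ/kg
Δh = 70.472 + 358 = 428.47 kJ/kg
Q = ṁ·Δh = 11.19 kg/s × 428.47 kJ/kg = 4794.6 kJ/s
|Q| = 4794.6 kW = 17261 MJ/h

Q = 17300 MJ/h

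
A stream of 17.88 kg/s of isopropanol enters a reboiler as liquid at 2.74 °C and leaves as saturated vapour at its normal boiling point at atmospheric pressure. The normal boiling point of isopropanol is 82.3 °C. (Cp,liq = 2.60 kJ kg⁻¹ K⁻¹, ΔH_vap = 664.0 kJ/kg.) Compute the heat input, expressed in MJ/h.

liquid 2.74→82.3 °C: 206.86 kJ/kg
vaporisation at 82.3 °C: 664 kJ/kg
Δh = 206.86 + 664 = 870.86 kJ/kg
Q = ṁ·Δh = 17.88 kg/s × 870.86 kJ/kg = 15571 kJ/s
|Q| = 15571 kW = 56055 MJ/h

Q = 56100 MJ/h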